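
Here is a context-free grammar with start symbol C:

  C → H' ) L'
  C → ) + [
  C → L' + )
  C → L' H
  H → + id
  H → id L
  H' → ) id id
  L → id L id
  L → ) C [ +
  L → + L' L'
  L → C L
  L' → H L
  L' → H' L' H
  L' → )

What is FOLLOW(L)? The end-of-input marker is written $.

{ $, ), +, [, id }

In H → id L: L is at the end, add FOLLOW(H) = { $, ), +, [, id }.
In L → id L id: add FIRST(id) = { id }.
In L → C L: L is at the end, add FOLLOW(L) = { $, ), +, [, id }.
In L' → H L: L is at the end, add FOLLOW(L') = { $, ), +, [, id }.
Union: FOLLOW(L) = { $, ), +, [, id }.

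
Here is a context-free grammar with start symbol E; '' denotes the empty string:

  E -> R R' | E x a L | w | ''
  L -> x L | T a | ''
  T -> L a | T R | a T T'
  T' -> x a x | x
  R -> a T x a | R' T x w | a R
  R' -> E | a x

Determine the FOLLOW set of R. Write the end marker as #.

{ #, a, w, x }

In E -> R R': add FIRST(R')\{''} = { a, w, x }.
  Since R' is nullable, also add FOLLOW(E) = { #, a, x }.
In T -> T R: R is at the end, add FOLLOW(T) = { a, w, x }.
In R -> a R: R is at the end, add FOLLOW(R) = { #, a, w, x }.
Union: FOLLOW(R) = { #, a, w, x }.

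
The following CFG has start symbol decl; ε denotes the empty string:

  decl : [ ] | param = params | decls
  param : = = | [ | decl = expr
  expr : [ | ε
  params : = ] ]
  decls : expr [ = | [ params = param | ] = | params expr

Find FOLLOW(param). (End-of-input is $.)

In decl : param = params: add FIRST(= params) = { = }.
In decls : [ params = param: param is at the end, add FOLLOW(decls) = { $, = }.
Union: FOLLOW(param) = { $, = }.

{ $, = }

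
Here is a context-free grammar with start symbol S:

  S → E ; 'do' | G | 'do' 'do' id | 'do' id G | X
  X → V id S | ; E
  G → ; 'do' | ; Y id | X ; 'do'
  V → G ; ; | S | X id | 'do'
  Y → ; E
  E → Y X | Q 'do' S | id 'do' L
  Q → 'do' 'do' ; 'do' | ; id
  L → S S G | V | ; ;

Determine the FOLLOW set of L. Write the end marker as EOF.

In E → id 'do' L: L is at the end, add FOLLOW(E) = { EOF, 'do', ;, id }.
Union: FOLLOW(L) = { EOF, 'do', ;, id }.

{ EOF, 'do', ;, id }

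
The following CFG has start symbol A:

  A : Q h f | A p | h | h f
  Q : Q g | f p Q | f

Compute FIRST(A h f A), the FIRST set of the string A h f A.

{ f, h }

Add FIRST(A) = { f, h }; A is not nullable, stop.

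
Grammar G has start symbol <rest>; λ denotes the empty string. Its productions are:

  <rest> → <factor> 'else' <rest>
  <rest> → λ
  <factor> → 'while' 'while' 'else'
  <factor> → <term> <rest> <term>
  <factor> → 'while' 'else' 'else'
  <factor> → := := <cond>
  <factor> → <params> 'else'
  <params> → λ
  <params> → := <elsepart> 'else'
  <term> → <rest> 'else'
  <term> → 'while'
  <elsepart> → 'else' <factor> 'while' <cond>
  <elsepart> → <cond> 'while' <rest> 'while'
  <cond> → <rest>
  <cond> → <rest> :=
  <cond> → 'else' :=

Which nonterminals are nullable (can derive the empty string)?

{ <cond>, <params>, <rest> }

Directly nullable (have an λ-production): <rest>, <params>.
<cond> → <rest> with every symbol nullable, so <cond> is nullable.
No other nonterminal has a production whose RHS symbols are all nullable.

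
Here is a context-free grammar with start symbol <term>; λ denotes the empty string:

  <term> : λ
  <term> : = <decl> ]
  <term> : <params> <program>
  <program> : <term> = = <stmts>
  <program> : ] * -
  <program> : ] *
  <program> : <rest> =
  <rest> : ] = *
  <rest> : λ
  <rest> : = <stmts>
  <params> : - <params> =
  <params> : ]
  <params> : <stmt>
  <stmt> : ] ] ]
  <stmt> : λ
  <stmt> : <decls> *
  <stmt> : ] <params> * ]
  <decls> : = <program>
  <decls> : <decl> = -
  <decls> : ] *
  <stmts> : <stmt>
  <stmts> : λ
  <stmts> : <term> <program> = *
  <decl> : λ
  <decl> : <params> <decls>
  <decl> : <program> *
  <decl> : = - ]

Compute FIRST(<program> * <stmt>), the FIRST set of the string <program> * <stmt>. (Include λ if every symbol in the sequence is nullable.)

Add FIRST(<program>) = { -, =, ] }; <program> is not nullable, stop.

{ -, =, ] }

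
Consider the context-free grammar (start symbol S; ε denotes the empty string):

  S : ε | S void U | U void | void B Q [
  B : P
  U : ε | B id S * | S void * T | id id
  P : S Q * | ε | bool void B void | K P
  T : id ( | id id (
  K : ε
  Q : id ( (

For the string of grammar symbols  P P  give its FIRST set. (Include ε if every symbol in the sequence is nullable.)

Add FIRST(P)\{ε} = { bool, id, void }; P is nullable, continue.
Add FIRST(P)\{ε} = { bool, id, void }; P is nullable, continue.
Every symbol is nullable, so include ε.

{ bool, id, void, ε }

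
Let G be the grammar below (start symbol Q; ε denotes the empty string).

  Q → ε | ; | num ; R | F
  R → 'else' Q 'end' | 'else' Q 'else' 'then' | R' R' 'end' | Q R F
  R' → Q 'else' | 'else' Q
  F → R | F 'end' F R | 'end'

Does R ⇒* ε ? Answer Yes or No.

Nullable nonterminals: Q.
No production of R has an RHS whose symbols are all nullable, so R is not nullable.

No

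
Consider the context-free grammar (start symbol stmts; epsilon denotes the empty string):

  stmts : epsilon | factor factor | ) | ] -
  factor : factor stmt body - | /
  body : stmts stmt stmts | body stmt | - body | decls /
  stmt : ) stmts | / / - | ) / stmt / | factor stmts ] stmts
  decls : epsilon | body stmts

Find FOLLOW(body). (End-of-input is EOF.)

{ ), -, /, ] }

In factor : factor stmt body -: add FIRST(-) = { - }.
In body : body stmt: add FIRST(stmt) = { ), / }.
In body : - body: body is at the end, add FOLLOW(body) = { ), -, /, ] }.
In decls : body stmts: add FIRST(stmts)\{epsilon} = { ), /, ] }.
  Since stmts is nullable, also add FOLLOW(decls) = { / }.
Union: FOLLOW(body) = { ), -, /, ] }.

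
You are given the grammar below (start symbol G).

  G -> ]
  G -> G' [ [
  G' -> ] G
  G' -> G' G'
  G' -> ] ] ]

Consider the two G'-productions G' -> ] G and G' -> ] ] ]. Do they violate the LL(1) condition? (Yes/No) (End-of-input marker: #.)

Yes

FIRST(] G) = { ] } and FIRST(] ] ]) = { ] }.
Both contain ], so the two alternatives are not disjoint — LL(1) conflict.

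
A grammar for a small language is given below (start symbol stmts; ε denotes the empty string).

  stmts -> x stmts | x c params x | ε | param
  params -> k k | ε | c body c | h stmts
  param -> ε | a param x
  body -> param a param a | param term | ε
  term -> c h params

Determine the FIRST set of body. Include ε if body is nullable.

From body -> param a param a: param nullable, take FIRST(param) ∪ {a} = { a }.
From body -> param term: param nullable, take FIRST(param) ∪ FIRST(term) = { a, c }.
body -> ε contributes ε.
Union: FIRST(body) = { a, c, ε }.

{ a, c, ε }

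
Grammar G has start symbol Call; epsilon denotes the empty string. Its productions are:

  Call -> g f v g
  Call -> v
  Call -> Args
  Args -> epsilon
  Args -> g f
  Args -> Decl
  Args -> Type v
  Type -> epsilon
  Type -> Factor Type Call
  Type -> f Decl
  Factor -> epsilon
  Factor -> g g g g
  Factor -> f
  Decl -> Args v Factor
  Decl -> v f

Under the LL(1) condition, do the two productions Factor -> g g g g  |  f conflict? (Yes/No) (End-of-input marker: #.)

FIRST(g g g g) = { g } and FIRST(f) = { f }.
The FIRST sets are disjoint and neither alternative is nullable — no conflict.

No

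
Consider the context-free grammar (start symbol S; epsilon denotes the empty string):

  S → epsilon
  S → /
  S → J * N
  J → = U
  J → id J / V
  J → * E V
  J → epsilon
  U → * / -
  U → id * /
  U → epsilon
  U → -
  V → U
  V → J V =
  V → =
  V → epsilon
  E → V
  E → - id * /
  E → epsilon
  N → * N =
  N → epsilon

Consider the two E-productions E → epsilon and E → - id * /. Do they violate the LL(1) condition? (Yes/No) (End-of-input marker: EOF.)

Yes

FIRST(epsilon) = { epsilon } and FIRST(- id * /) = { - }.
The first alternative is nullable and FOLLOW(E) = { *, -, /, =, id } shares - with FIRST of the second — conflict.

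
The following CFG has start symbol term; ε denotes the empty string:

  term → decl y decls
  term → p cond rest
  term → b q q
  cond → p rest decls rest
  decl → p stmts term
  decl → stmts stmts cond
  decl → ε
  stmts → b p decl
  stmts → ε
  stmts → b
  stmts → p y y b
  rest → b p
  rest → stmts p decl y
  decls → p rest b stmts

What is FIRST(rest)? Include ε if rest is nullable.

rest → b p contributes {b}.
From rest → stmts p decl y: stmts nullable, take FIRST(stmts) ∪ {p} = { b, p }.
Union: FIRST(rest) = { b, p }.

{ b, p }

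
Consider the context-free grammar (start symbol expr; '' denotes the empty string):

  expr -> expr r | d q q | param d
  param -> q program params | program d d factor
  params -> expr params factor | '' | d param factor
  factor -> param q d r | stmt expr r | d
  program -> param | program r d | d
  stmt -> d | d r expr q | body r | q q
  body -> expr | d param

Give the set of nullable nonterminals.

Directly nullable (have an ''-production): params.
No other nonterminal has a production whose RHS symbols are all nullable.

{ params }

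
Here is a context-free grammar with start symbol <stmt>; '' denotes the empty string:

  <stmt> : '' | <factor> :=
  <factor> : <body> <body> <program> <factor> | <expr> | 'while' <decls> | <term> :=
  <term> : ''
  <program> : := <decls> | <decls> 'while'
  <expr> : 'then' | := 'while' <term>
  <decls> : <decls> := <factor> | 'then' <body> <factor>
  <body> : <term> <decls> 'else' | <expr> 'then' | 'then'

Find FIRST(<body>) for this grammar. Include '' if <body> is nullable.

{ 'then', := }

From <body> : <term> <decls> 'else': <term> nullable, take FIRST(<term>) ∪ FIRST(<decls>) = { 'then' }.
From <body> : <expr> 'then': add FIRST(<expr>) = { 'then', := }.
<body> : 'then' contributes {'then'}.
Union: FIRST(<body>) = { 'then', := }.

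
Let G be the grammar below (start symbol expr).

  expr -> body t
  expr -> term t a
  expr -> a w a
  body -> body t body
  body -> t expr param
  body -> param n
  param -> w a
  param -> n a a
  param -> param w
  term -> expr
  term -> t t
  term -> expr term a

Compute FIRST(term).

From term -> expr: add FIRST(expr) = { a, n, t, w }.
term -> t t contributes {t}.
From term -> expr term a: add FIRST(expr) = { a, n, t, w }.
Union: FIRST(term) = { a, n, t, w }.

{ a, n, t, w }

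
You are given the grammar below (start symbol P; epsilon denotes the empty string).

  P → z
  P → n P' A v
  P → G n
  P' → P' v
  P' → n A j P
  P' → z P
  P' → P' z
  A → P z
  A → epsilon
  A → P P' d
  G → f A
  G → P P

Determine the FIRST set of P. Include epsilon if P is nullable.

P → z contributes {z}.
P → n P' A v contributes {n}.
From P → G n: add FIRST(G) = { f, n, z }.
Union: FIRST(P) = { f, n, z }.

{ f, n, z }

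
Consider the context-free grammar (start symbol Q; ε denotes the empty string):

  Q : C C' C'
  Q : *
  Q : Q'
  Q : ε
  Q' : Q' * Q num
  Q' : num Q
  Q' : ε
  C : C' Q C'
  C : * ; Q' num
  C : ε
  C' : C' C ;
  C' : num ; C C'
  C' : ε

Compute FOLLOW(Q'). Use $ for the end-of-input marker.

{ $, *, ;, num }

In Q : Q': Q' is at the end, add FOLLOW(Q) = { $, *, ;, num }.
In Q' : Q' * Q num: add FIRST(* Q num) = { * }.
In C : * ; Q' num: add FIRST(num) = { num }.
Union: FOLLOW(Q') = { $, *, ;, num }.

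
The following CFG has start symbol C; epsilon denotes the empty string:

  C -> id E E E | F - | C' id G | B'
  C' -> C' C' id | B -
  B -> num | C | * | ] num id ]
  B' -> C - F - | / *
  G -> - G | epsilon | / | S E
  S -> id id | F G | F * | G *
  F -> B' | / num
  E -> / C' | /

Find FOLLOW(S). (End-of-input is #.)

{ / }

In G -> S E: add FIRST(E) = { / }.
Union: FOLLOW(S) = { / }.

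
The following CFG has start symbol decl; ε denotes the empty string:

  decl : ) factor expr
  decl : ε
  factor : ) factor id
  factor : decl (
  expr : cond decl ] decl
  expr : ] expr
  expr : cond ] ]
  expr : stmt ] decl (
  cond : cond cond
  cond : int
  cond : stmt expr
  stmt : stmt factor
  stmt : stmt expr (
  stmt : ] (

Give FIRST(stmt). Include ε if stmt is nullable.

From stmt : stmt factor: add FIRST(stmt) = { ] }.
From stmt : stmt expr (: add FIRST(stmt) = { ] }.
stmt : ] ( contributes {]}.
Union: FIRST(stmt) = { ] }.

{ ] }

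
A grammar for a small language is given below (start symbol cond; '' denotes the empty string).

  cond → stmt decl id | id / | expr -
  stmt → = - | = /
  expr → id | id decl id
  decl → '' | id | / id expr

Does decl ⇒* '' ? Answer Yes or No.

Yes

decl has an ''-production, so decl ⇒ ''.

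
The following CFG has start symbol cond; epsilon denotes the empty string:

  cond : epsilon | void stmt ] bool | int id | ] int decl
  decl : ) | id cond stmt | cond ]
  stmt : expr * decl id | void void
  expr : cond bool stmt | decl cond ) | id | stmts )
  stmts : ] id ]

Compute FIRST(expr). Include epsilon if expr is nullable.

From expr : cond bool stmt: cond nullable, take FIRST(cond) ∪ {bool} = { ], bool, int, void }.
From expr : decl cond ): add FIRST(decl) = { ), ], id, int, void }.
expr : id contributes {id}.
From expr : stmts ): add FIRST(stmts) = { ] }.
Union: FIRST(expr) = { ), ], bool, id, int, void }.

{ ), ], bool, id, int, void }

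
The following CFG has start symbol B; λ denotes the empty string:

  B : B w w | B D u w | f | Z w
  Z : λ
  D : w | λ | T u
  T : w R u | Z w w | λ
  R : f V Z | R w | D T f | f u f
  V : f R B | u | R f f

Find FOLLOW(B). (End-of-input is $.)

B is the start symbol, so $ ∈ FOLLOW(B).
In B : B w w: add FIRST(w w) = { w }.
In B : B D u w: add FIRST(D u w) = { u, w }.
In V : f R B: B is at the end, add FOLLOW(V) = { f, u, w }.
Union: FOLLOW(B) = { $, f, u, w }.

{ $, f, u, w }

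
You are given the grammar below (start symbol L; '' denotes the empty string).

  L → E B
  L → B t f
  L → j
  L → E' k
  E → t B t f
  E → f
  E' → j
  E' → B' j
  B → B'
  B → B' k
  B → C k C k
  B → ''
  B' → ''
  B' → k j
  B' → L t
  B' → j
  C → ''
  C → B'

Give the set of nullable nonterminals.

Directly nullable (have an ''-production): B, B', C.
No other nonterminal has a production whose RHS symbols are all nullable.

{ B, B', C }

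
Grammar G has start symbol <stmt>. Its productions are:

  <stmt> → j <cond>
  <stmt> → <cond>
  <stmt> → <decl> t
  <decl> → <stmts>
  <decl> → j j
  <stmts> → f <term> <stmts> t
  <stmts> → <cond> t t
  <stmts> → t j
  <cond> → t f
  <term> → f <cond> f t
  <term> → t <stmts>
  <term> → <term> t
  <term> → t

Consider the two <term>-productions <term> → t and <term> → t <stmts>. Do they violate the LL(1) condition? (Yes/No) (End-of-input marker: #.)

FIRST(t) = { t } and FIRST(t <stmts>) = { t }.
Both contain t, so the two alternatives are not disjoint — LL(1) conflict.

Yes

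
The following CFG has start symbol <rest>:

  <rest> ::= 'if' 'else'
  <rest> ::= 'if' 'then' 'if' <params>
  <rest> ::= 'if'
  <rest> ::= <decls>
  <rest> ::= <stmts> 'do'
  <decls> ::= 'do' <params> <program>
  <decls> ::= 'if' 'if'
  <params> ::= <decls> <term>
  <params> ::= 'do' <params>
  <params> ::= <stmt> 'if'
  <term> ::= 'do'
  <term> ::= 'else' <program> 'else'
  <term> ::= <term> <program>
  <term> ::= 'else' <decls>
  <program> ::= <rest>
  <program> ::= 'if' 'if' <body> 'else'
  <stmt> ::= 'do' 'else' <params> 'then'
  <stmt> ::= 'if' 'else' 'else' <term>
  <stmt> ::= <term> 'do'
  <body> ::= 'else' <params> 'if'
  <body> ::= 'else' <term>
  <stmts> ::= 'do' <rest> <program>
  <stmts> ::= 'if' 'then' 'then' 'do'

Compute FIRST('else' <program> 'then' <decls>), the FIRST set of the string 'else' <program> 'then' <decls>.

'else' is a terminal; add {'else'} and stop.

{ 'else' }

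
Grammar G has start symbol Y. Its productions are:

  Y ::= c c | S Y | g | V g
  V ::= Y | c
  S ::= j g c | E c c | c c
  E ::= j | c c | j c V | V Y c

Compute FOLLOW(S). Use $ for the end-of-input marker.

In Y ::= S Y: add FIRST(Y) = { c, g, j }.
Union: FOLLOW(S) = { c, g, j }.

{ c, g, j }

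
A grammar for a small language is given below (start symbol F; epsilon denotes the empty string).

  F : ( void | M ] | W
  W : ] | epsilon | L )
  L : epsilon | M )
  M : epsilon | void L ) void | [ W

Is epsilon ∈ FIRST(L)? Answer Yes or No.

L has an epsilon-production, so L ⇒ epsilon.

Yes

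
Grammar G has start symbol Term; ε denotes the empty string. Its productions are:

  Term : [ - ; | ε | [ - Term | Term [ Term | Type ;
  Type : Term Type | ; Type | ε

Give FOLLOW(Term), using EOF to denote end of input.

{ EOF, ;, [ }

Term is the start symbol, so EOF ∈ FOLLOW(Term).
In Term : [ - Term: Term is at the end, add FOLLOW(Term) = { EOF, ;, [ }.
In Term : Term [ Term: add FIRST([ Term) = { [ }.
In Term : Term [ Term: Term is at the end, add FOLLOW(Term) = { EOF, ;, [ }.
In Type : Term Type: add FIRST(Type)\{ε} = { ;, [ }.
  Since Type is nullable, also add FOLLOW(Type) = { ; }.
Union: FOLLOW(Term) = { EOF, ;, [ }.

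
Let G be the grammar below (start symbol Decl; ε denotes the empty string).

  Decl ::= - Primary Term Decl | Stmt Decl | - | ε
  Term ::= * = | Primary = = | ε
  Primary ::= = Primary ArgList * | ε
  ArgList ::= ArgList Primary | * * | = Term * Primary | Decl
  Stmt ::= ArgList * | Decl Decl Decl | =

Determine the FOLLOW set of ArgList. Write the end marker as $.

{ *, = }

In Primary ::= = Primary ArgList *: add FIRST(*) = { * }.
In ArgList ::= ArgList Primary: add FIRST(Primary)\{ε} = { = }.
  Since Primary is nullable, also add FOLLOW(ArgList) = { *, = }.
In Stmt ::= ArgList *: add FIRST(*) = { * }.
Union: FOLLOW(ArgList) = { *, = }.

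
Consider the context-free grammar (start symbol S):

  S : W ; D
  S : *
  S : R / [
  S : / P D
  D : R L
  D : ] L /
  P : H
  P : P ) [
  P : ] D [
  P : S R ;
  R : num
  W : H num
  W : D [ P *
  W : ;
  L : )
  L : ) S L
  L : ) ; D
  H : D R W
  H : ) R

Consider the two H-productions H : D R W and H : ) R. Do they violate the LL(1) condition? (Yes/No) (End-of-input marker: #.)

No

FIRST(D R W) = { ], num } and FIRST() R) = { ) }.
The FIRST sets are disjoint and neither alternative is nullable — no conflict.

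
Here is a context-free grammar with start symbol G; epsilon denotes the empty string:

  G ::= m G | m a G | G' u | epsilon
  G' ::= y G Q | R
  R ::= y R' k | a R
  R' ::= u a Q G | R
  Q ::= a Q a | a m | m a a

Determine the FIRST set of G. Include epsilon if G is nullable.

{ a, m, y, epsilon }

G ::= m G contributes {m}.
G ::= m a G contributes {m}.
From G ::= G' u: add FIRST(G') = { a, y }.
G ::= epsilon contributes epsilon.
Union: FIRST(G) = { a, m, y, epsilon }.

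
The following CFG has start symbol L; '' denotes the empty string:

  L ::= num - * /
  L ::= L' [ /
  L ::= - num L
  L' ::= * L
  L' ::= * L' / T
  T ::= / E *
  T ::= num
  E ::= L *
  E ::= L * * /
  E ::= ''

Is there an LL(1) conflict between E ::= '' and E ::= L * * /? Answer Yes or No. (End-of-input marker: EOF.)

FIRST('') = { '' } and FIRST(L * * /) = { *, -, num }.
The first alternative is nullable and FOLLOW(E) = { * } shares * with FIRST of the second — conflict.

Yes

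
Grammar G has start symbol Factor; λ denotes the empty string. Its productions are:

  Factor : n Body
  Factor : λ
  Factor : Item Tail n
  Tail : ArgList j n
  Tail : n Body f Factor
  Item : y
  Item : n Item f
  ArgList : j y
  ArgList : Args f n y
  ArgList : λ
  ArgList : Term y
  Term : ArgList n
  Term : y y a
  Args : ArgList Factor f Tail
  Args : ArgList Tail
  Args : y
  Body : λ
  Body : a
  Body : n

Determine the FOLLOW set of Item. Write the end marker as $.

In Factor : Item Tail n: add FIRST(Tail n) = { f, j, n, y }.
In Item : n Item f: add FIRST(f) = { f }.
Union: FOLLOW(Item) = { f, j, n, y }.

{ f, j, n, y }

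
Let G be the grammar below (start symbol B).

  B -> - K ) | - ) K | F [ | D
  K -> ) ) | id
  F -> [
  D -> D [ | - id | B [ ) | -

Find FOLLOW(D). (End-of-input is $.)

{ $, [ }

In B -> D: D is at the end, add FOLLOW(B) = { $, [ }.
In D -> D [: add FIRST([) = { [ }.
Union: FOLLOW(D) = { $, [ }.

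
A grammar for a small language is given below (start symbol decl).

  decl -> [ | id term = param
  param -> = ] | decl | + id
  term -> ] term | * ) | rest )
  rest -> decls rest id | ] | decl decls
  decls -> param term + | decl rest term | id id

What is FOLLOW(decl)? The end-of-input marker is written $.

{ $, *, +, =, [, ], id }

decl is the start symbol, so $ ∈ FOLLOW(decl).
In param -> decl: decl is at the end, add FOLLOW(param) = { $, *, +, =, [, ], id }.
In rest -> decl decls: add FIRST(decls) = { +, =, [, id }.
In decls -> decl rest term: add FIRST(rest term) = { +, =, [, ], id }.
Union: FOLLOW(decl) = { $, *, +, =, [, ], id }.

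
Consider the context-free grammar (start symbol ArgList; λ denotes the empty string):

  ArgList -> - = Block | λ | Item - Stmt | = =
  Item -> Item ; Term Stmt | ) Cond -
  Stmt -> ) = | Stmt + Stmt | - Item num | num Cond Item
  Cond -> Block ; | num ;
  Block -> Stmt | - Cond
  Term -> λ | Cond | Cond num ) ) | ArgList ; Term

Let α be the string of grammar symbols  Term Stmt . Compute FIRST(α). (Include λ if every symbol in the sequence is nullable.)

Add FIRST(Term)\{λ} = { ), -, ;, =, num }; Term is nullable, continue.
Add FIRST(Stmt) = { ), -, num }; Stmt is not nullable, stop.

{ ), -, ;, =, num }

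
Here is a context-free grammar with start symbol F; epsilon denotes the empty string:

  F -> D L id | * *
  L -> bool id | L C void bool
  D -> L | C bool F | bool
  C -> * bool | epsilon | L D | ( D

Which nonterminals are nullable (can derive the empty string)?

{ C }

Directly nullable (have an epsilon-production): C.
No other nonterminal has a production whose RHS symbols are all nullable.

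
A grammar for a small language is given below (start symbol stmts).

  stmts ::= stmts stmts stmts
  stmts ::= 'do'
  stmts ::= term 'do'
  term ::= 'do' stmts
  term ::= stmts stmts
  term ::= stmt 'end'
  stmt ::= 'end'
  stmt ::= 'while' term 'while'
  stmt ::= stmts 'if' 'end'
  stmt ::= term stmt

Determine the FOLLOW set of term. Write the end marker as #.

{ 'do', 'end', 'while' }

In stmts ::= term 'do': add FIRST('do') = { 'do' }.
In stmt ::= 'while' term 'while': add FIRST('while') = { 'while' }.
In stmt ::= term stmt: add FIRST(stmt) = { 'do', 'end', 'while' }.
Union: FOLLOW(term) = { 'do', 'end', 'while' }.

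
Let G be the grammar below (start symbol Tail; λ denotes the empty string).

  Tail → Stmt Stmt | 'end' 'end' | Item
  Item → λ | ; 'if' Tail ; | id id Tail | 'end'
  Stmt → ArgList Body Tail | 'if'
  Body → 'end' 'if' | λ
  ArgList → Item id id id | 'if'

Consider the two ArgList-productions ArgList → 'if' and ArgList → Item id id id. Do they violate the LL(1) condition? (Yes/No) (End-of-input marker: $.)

No

FIRST('if') = { 'if' } and FIRST(Item id id id) = { 'end', ;, id }.
The FIRST sets are disjoint and neither alternative is nullable — no conflict.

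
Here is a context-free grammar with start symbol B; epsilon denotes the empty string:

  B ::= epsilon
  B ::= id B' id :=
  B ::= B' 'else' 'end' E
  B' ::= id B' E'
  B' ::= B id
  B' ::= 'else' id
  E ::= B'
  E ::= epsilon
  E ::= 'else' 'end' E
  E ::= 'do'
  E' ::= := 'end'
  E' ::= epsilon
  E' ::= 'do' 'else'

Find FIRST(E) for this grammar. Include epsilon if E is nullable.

{ 'do', 'else', id, epsilon }

From E ::= B': add FIRST(B') = { 'else', id }.
E ::= epsilon contributes epsilon.
E ::= 'else' 'end' E contributes {'else'}.
E ::= 'do' contributes {'do'}.
Union: FIRST(E) = { 'do', 'else', id, epsilon }.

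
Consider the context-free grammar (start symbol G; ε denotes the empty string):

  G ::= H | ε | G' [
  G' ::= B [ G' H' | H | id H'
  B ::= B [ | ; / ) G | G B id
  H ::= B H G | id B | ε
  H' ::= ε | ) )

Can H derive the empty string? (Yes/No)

Yes

H has an ε-production, so H ⇒ ε.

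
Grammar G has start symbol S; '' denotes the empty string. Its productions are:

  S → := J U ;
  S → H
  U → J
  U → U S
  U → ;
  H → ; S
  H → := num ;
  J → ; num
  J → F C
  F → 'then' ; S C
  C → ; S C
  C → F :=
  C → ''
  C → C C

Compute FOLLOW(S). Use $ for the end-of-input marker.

{ $, 'then', :=, ; }

S is the start symbol, so $ ∈ FOLLOW(S).
In U → U S: S is at the end, add FOLLOW(U) = { :=, ; }.
In H → ; S: S is at the end, add FOLLOW(H) = { $, 'then', :=, ; }.
In F → 'then' ; S C: add FIRST(C)\{''} = { 'then', ; }.
  Since C is nullable, also add FOLLOW(F) = { 'then', :=, ; }.
In C → ; S C: add FIRST(C)\{''} = { 'then', ; }.
  Since C is nullable, also add FOLLOW(C) = { 'then', :=, ; }.
Union: FOLLOW(S) = { $, 'then', :=, ; }.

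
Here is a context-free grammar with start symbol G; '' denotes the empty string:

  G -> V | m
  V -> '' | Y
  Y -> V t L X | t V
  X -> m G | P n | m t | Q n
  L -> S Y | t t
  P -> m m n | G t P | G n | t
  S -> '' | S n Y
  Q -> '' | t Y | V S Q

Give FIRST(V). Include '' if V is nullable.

{ t, '' }

V -> '' contributes ''.
From V -> Y: add FIRST(Y) = { t }.
Union: FIRST(V) = { t, '' }.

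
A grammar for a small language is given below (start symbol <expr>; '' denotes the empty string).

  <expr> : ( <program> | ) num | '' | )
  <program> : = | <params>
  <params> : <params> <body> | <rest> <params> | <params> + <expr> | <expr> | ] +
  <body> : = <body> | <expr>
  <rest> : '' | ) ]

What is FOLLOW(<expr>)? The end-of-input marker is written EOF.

{ EOF, (, ), +, = }

<expr> is the start symbol, so EOF ∈ FOLLOW(<expr>).
In <params> : <params> + <expr>: <expr> is at the end, add FOLLOW(<params>) = { EOF, (, ), +, = }.
In <params> : <expr>: <expr> is at the end, add FOLLOW(<params>) = { EOF, (, ), +, = }.
In <body> : <expr>: <expr> is at the end, add FOLLOW(<body>) = { EOF, (, ), +, = }.
Union: FOLLOW(<expr>) = { EOF, (, ), +, = }.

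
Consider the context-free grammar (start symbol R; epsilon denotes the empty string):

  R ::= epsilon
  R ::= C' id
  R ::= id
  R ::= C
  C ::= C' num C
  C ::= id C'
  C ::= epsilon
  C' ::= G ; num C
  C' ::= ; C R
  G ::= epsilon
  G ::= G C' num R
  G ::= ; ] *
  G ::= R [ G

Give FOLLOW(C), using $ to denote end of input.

In R ::= C: C is at the end, add FOLLOW(R) = { $, ;, [, id, num }.
In C ::= C' num C: C is at the end, add FOLLOW(C) = { $, ;, [, id, num }.
In C' ::= G ; num C: C is at the end, add FOLLOW(C') = { $, ;, [, id, num }.
In C' ::= ; C R: add FIRST(R)\{epsilon} = { ;, [, id }.
  Since R is nullable, also add FOLLOW(C') = { $, ;, [, id, num }.
Union: FOLLOW(C) = { $, ;, [, id, num }.

{ $, ;, [, id, num }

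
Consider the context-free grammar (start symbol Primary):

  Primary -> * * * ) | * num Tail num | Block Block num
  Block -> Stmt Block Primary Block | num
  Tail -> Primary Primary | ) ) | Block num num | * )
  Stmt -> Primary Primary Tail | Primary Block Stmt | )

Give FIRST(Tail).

From Tail -> Primary Primary: add FIRST(Primary) = { ), *, num }.
Tail -> ) ) contributes {)}.
From Tail -> Block num num: add FIRST(Block) = { ), *, num }.
Tail -> * ) contributes {*}.
Union: FIRST(Tail) = { ), *, num }.

{ ), *, num }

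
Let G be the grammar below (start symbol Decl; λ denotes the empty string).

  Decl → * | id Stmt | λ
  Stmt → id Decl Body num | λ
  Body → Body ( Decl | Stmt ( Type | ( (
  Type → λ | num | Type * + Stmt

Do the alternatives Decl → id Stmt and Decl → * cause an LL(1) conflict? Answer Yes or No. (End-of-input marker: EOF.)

No

FIRST(id Stmt) = { id } and FIRST(*) = { * }.
The FIRST sets are disjoint and neither alternative is nullable — no conflict.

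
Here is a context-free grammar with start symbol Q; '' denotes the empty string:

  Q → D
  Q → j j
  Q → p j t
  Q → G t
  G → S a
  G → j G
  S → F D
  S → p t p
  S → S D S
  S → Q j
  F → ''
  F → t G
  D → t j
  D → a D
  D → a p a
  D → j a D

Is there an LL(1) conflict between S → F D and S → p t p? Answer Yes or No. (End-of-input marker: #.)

No

FIRST(F D) = { a, j, t } and FIRST(p t p) = { p }.
The FIRST sets are disjoint and neither alternative is nullable — no conflict.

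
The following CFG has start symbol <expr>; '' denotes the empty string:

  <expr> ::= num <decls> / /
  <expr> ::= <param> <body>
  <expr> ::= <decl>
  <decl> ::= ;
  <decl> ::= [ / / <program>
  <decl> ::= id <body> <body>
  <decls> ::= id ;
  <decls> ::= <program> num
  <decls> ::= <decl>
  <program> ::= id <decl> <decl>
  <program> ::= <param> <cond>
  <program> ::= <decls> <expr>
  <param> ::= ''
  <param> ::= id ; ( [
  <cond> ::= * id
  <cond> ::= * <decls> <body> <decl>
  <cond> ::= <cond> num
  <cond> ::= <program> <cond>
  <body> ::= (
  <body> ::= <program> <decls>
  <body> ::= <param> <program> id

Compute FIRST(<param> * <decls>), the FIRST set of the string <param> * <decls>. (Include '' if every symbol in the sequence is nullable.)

Add FIRST(<param>)\{''} = { id }; <param> is nullable, continue.
* is a terminal; add {*} and stop.

{ *, id }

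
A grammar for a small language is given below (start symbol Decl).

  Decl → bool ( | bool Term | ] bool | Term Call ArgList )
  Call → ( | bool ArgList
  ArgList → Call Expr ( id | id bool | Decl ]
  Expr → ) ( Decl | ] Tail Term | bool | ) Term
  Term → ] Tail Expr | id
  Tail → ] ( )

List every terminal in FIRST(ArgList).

{ (, ], bool, id }

From ArgList → Call Expr ( id: add FIRST(Call) = { (, bool }.
ArgList → id bool contributes {id}.
From ArgList → Decl ]: add FIRST(Decl) = { ], bool, id }.
Union: FIRST(ArgList) = { (, ], bool, id }.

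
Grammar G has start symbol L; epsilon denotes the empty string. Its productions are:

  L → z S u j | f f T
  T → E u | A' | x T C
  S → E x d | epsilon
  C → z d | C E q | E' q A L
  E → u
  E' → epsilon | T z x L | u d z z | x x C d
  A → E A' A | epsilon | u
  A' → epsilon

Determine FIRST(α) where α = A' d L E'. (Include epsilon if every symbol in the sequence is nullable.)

{ d }

Add FIRST(A')\{epsilon} = {  }; A' is nullable, continue.
d is a terminal; add {d} and stop.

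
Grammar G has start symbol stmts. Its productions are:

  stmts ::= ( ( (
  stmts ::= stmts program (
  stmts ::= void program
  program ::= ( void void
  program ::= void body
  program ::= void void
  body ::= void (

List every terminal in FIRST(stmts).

{ (, void }

stmts ::= ( ( ( contributes {(}.
From stmts ::= stmts program (: add FIRST(stmts) = { (, void }.
stmts ::= void program contributes {void}.
Union: FIRST(stmts) = { (, void }.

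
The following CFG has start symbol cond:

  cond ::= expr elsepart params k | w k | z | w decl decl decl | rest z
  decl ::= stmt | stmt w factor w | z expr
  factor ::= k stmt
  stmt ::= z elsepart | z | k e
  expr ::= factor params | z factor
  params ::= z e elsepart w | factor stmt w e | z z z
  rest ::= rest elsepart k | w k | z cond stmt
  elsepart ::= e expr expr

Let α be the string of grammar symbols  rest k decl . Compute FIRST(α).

Add FIRST(rest) = { w, z }; rest is not nullable, stop.

{ w, z }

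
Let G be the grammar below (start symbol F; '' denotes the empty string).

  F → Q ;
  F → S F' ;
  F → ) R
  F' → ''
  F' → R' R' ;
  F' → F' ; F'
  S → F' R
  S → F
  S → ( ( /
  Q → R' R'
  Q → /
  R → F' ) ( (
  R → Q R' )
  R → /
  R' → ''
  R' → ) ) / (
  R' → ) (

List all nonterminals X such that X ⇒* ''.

{ F', Q, R' }

Directly nullable (have an ''-production): F', R'.
Q → R' R' with every symbol nullable, so Q is nullable.
No other nonterminal has a production whose RHS symbols are all nullable.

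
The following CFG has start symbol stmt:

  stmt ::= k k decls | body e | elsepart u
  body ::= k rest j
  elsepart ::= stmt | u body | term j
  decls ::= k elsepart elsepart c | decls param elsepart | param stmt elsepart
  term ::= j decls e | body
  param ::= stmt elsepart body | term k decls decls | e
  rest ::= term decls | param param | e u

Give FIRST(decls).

decls ::= k elsepart elsepart c contributes {k}.
From decls ::= decls param elsepart: add FIRST(decls) = { e, j, k, u }.
From decls ::= param stmt elsepart: add FIRST(param) = { e, j, k, u }.
Union: FIRST(decls) = { e, j, k, u }.

{ e, j, k, u }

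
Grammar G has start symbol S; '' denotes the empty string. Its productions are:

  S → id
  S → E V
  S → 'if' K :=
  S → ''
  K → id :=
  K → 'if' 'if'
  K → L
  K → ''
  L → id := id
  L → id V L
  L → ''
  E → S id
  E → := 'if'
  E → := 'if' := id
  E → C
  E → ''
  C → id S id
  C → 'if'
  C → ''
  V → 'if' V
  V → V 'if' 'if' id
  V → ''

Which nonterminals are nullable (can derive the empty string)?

{ C, E, K, L, S, V }

Directly nullable (have an ''-production): S, K, L, E, C, V.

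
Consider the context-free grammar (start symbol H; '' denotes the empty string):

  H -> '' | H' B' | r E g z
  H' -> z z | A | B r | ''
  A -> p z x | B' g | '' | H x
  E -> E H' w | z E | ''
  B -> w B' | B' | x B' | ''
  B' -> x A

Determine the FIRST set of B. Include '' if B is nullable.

B -> w B' contributes {w}.
From B -> B': add FIRST(B') = { x }.
B -> x B' contributes {x}.
B -> '' contributes ''.
Union: FIRST(B) = { w, x, '' }.

{ w, x, '' }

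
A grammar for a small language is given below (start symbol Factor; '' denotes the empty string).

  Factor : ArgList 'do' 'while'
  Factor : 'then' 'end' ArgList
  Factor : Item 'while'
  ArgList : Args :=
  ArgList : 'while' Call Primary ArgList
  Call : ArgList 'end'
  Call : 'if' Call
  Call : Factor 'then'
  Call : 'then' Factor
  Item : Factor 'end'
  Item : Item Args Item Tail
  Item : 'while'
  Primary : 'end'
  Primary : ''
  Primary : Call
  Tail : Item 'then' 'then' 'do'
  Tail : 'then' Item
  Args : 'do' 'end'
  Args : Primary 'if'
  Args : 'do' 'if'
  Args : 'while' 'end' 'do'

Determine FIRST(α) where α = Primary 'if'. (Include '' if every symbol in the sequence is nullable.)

Add FIRST(Primary)\{''} = { 'do', 'end', 'if', 'then', 'while' }; Primary is nullable, continue.
'if' is a terminal; add {'if'} and stop.

{ 'do', 'end', 'if', 'then', 'while' }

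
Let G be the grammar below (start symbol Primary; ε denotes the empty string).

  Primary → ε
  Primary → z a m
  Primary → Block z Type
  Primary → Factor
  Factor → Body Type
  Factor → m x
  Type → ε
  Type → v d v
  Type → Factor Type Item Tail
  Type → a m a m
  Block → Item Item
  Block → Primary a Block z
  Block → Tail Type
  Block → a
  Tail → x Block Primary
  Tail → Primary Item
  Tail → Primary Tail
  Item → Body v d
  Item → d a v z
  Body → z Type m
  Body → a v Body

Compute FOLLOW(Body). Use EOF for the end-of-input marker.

In Factor → Body Type: add FIRST(Type)\{ε} = { a, m, v, z }.
  Since Type is nullable, also add FOLLOW(Factor) = { EOF, a, d, m, v, x, z }.
In Item → Body v d: add FIRST(v d) = { v }.
In Body → a v Body: Body is at the end, add FOLLOW(Body) = { EOF, a, d, m, v, x, z }.
Union: FOLLOW(Body) = { EOF, a, d, m, v, x, z }.

{ EOF, a, d, m, v, x, z }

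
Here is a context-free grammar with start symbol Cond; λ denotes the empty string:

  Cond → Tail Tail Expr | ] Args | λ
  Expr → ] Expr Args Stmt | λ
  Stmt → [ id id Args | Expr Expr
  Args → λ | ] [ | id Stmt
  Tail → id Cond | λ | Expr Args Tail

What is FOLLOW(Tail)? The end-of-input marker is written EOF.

In Cond → Tail Tail Expr: add FIRST(Tail Expr)\{λ} = { ], id }.
  Since Tail Expr is nullable, also add FOLLOW(Cond) = { EOF, ], id }.
In Cond → Tail Tail Expr: add FIRST(Expr)\{λ} = { ] }.
  Since Expr is nullable, also add FOLLOW(Cond) = { EOF, ], id }.
In Tail → Expr Args Tail: Tail is at the end, add FOLLOW(Tail) = { EOF, ], id }.
Union: FOLLOW(Tail) = { EOF, ], id }.

{ EOF, ], id }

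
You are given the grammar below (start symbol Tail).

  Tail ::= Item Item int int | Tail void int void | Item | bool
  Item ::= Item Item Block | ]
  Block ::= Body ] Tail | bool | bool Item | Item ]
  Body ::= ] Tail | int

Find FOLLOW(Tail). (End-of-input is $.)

Tail is the start symbol, so $ ∈ FOLLOW(Tail).
In Tail ::= Tail void int void: add FIRST(void int void) = { void }.
In Block ::= Body ] Tail: Tail is at the end, add FOLLOW(Block) = { $, ], bool, int, void }.
In Body ::= ] Tail: Tail is at the end, add FOLLOW(Body) = { ] }.
Union: FOLLOW(Tail) = { $, ], bool, int, void }.

{ $, ], bool, int, void }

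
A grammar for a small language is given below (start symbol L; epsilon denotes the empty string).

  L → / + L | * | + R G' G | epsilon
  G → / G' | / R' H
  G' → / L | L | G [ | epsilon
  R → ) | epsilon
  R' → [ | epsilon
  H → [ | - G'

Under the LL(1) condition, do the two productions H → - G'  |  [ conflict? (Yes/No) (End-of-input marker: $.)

No

FIRST(- G') = { - } and FIRST([) = { [ }.
The FIRST sets are disjoint and neither alternative is nullable — no conflict.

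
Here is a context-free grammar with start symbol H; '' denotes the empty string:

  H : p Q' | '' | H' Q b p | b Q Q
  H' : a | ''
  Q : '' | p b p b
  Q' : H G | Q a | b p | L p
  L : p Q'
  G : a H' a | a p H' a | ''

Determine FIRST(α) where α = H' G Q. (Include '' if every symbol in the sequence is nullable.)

Add FIRST(H')\{''} = { a }; H' is nullable, continue.
Add FIRST(G)\{''} = { a }; G is nullable, continue.
Add FIRST(Q)\{''} = { p }; Q is nullable, continue.
Every symbol is nullable, so include ''.

{ a, p, '' }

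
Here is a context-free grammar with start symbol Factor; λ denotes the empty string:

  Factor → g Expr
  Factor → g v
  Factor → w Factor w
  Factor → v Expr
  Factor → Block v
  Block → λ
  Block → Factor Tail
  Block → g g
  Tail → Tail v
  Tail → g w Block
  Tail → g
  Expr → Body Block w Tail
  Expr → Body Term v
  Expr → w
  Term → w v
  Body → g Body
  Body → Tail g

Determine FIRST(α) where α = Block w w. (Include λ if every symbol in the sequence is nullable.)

{ g, v, w }

Add FIRST(Block)\{λ} = { g, v, w }; Block is nullable, continue.
w is a terminal; add {w} and stop.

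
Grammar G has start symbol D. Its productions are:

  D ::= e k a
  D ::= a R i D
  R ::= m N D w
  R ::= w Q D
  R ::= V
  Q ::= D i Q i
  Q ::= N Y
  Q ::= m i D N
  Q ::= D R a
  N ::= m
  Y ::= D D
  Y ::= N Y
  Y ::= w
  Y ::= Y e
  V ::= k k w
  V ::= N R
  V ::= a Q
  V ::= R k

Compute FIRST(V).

{ a, k, m, w }

V ::= k k w contributes {k}.
From V ::= N R: add FIRST(N) = { m }.
V ::= a Q contributes {a}.
From V ::= R k: add FIRST(R) = { a, k, m, w }.
Union: FIRST(V) = { a, k, m, w }.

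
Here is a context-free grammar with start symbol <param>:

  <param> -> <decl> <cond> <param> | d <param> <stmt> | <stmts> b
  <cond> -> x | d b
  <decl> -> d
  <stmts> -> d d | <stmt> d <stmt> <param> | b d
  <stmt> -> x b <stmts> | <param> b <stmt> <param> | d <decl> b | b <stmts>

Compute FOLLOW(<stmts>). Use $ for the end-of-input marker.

{ $, b, d, x }

In <param> -> <stmts> b: add FIRST(b) = { b }.
In <stmt> -> x b <stmts>: <stmts> is at the end, add FOLLOW(<stmt>) = { $, b, d, x }.
In <stmt> -> b <stmts>: <stmts> is at the end, add FOLLOW(<stmt>) = { $, b, d, x }.
Union: FOLLOW(<stmts>) = { $, b, d, x }.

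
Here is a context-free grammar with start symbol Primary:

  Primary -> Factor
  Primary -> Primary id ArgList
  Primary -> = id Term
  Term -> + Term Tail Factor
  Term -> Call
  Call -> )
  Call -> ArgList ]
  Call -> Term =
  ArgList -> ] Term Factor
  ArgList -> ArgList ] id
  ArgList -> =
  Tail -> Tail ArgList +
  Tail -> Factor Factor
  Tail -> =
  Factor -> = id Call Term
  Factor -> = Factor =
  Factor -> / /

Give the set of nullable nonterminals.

No nonterminal has an empty production or an RHS whose symbols are all nullable.

{ } (none)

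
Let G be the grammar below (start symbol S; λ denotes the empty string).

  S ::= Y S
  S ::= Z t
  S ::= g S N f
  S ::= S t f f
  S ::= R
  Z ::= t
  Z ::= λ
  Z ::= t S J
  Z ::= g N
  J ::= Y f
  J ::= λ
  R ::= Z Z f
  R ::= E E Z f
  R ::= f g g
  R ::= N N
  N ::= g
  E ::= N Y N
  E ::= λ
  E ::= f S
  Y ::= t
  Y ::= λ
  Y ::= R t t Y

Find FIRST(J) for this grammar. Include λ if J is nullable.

{ f, g, t, λ }

From J ::= Y f: Y nullable, take FIRST(Y) ∪ {f} = { f, g, t }.
J ::= λ contributes λ.
Union: FIRST(J) = { f, g, t, λ }.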